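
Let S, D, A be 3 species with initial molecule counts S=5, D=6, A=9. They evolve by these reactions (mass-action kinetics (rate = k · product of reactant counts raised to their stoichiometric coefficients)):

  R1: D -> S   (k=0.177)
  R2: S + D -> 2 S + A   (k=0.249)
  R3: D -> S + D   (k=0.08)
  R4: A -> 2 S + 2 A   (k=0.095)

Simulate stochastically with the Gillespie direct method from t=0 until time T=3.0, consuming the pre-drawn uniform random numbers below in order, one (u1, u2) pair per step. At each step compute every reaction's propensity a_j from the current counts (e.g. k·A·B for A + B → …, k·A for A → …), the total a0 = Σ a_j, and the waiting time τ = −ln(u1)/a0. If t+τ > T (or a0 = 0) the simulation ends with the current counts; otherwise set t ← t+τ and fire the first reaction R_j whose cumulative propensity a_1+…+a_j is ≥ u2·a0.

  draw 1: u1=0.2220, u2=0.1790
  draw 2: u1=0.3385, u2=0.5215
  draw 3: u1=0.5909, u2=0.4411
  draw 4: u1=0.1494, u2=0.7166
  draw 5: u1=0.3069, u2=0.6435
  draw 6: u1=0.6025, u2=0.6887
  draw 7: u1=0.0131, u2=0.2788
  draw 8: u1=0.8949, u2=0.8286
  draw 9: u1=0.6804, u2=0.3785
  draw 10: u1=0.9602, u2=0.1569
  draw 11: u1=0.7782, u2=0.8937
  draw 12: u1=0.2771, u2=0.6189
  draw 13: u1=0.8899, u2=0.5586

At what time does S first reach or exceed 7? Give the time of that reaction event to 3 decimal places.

t=0.000: S=5 D=6 A=9
Draw 1: a1=1.062, a2=7.470, a3=0.480, a4=0.855, a0=9.867; τ=−ln(0.2220)/9.867=0.153 → t=0.153; u2·a0=0.1790·9.867=1.766; a1=1.062 < 1.766 ≤ a1+a2=8.532 → R2 fires; S=6 D=5 A=10
Draw 2: a1=0.885, a2=7.470, a3=0.400, a4=0.950, a0=9.705; τ=−ln(0.3385)/9.705=0.112 → t=0.264; u2·a0=0.5215·9.705=5.061; a1=0.885 < 5.061 ≤ a1+a2=8.355 → R2 fires; S=7 D=4 A=11
Draw 3: a1=0.708, a2=6.972, a3=0.320, a4=1.045, a0=9.045; τ=−ln(0.5909)/9.045=0.058 → t=0.322; u2·a0=0.4411·9.045=3.990; a1=0.708 < 3.990 ≤ a1+a2=7.680 → R2 fires; S=8 D=3 A=12
Draw 4: a1=0.531, a2=5.976, a3=0.240, a4=1.140, a0=7.887; τ=−ln(0.1494)/7.887=0.241 → t=0.563; u2·a0=0.7166·7.887=5.652; a1=0.531 < 5.652 ≤ a1+a2=6.507 → R2 fires; S=9 D=2 A=13
Draw 5: a1=0.354, a2=4.482, a3=0.160, a4=1.235, a0=6.231; τ=−ln(0.3069)/6.231=0.190 → t=0.753; u2·a0=0.6435·6.231=4.010; a1=0.354 < 4.010 ≤ a1+a2=4.836 → R2 fires; S=10 D=1 A=14
Draw 6: a1=0.177, a2=2.490, a3=0.080, a4=1.330, a0=4.077; τ=−ln(0.6025)/4.077=0.124 → t=0.877; u2·a0=0.6887·4.077=2.808; a1+…+a3=2.747 < 2.808 ≤ a1+…+a4=4.077 → R4 fires; S=12 D=1 A=15
Draw 7: a1=0.177, a2=2.988, a3=0.080, a4=1.425, a0=4.670; τ=−ln(0.0131)/4.670=0.928 → t=1.806; u2·a0=0.2788·4.670=1.302; a1=0.177 < 1.302 ≤ a1+a2=3.165 → R2 fires; S=13 D=0 A=16
Draw 8: a1=0.000, a2=0.000, a3=0.000, a4=1.520, a0=1.520; τ=−ln(0.8949)/1.520=0.073 → t=1.879; u2·a0=0.8286·1.520=1.259; a1+…+a3=0.000 < 1.259 ≤ a1+…+a4=1.520 → R4 fires; S=15 D=0 A=17
Draw 9: a1=0.000, a2=0.000, a3=0.000, a4=1.615, a0=1.615; τ=−ln(0.6804)/1.615=0.238 → t=2.117; u2·a0=0.3785·1.615=0.611; a1+…+a3=0.000 < 0.611 ≤ a1+…+a4=1.615 → R4 fires; S=17 D=0 A=18
Draw 10: a1=0.000, a2=0.000, a3=0.000, a4=1.710, a0=1.710; τ=−ln(0.9602)/1.710=0.024 → t=2.141; u2·a0=0.1569·1.710=0.268; a1+…+a3=0.000 < 0.268 ≤ a1+…+a4=1.710 → R4 fires; S=19 D=0 A=19
Draw 11: a1=0.000, a2=0.000, a3=0.000, a4=1.805, a0=1.805; τ=−ln(0.7782)/1.805=0.139 → t=2.280; u2·a0=0.8937·1.805=1.613; a1+…+a3=0.000 < 1.613 ≤ a1+…+a4=1.805 → R4 fires; S=21 D=0 A=20
Draw 12: a1=0.000, a2=0.000, a3=0.000, a4=1.900, a0=1.900; τ=−ln(0.2771)/1.900=0.675 → t=2.955; u2·a0=0.6189·1.900=1.176; a1+…+a3=0.000 < 1.176 ≤ a1+…+a4=1.900 → R4 fires; S=23 D=0 A=21
Draw 13: a1=0.000, a2=0.000, a3=0.000, a4=1.995, a0=1.995; τ=−ln(0.8899)/1.995=0.058 → t=3.014 > T=3.0: stop.
S first becomes ≥ 7 when it reaches 7 at the event at t=0.264.

Threshold first reached at t = 0.264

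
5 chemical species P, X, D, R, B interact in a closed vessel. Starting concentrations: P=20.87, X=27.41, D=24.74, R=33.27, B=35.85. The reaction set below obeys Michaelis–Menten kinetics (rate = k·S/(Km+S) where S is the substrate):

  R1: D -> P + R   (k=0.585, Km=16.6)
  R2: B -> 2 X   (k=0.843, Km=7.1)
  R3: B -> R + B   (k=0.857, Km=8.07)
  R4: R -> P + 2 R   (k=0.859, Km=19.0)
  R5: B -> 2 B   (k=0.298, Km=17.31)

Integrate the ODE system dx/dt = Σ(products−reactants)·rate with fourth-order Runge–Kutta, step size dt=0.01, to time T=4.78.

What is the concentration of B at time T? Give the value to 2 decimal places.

RK4 with dt=0.01: 478 steps to T=4.78. Trajectory (selected grid times):
t=0.00: P=20.87 X=27.41 D=24.74 R=33.27 B=35.85
t=0.53: P=21.35 X=28.16 D=24.55 R=34.12 B=35.58
t=1.06: P=21.82 X=28.90 D=24.37 R=34.97 B=35.32
t=1.59: P=22.31 X=29.64 D=24.19 R=35.82 B=35.05
t=2.12: P=22.79 X=30.39 D=24.00 R=36.67 B=34.79
t=2.66: P=23.28 X=31.14 D=23.82 R=37.53 B=34.52
t=3.19: P=23.77 X=31.88 D=23.63 R=38.39 B=34.25
t=3.72: P=24.25 X=32.62 D=23.45 R=39.24 B=33.99
t=4.25: P=24.74 X=33.36 D=23.27 R=40.10 B=33.72
t=4.78: P=25.23 X=34.10 D=23.09 R=40.96 B=33.46
Read off B at T=4.78: 33.46

B at T = 33.46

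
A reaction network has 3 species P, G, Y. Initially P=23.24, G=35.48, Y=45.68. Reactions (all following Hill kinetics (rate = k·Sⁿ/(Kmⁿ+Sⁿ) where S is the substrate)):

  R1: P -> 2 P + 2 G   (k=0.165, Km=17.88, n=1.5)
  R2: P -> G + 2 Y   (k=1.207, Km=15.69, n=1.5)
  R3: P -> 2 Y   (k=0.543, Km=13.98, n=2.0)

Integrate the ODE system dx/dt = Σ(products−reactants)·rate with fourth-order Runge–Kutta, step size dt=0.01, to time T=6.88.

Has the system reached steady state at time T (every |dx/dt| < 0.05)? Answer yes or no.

Steady state at T: no

RK4 with dt=0.01: 688 steps to T=6.88. Trajectory (selected grid times):
t=0.00: P=23.24 G=35.48 Y=45.68
t=0.76: P=22.43 G=36.21 Y=47.45
t=1.53: P=21.62 G=36.94 Y=49.21
t=2.29: P=20.85 G=37.64 Y=50.90
t=3.06: P=20.08 G=38.34 Y=52.59
t=3.82: P=19.33 G=39.01 Y=54.21
t=4.59: P=18.60 G=39.67 Y=55.81
t=5.35: P=17.89 G=40.31 Y=57.35
t=6.12: P=17.19 G=40.94 Y=58.87
t=6.88: P=16.53 G=41.54 Y=60.32
Rates at T: R1=0.0776, R2=0.6270, R3=0.3165
dx/dt at T (Σ net stoichiometry × rate): P=-0.8659, G=+0.7823, Y=+1.8870
Largest |dx/dt| is |+1.8870| (Y) ≥ 0.05 → not steady.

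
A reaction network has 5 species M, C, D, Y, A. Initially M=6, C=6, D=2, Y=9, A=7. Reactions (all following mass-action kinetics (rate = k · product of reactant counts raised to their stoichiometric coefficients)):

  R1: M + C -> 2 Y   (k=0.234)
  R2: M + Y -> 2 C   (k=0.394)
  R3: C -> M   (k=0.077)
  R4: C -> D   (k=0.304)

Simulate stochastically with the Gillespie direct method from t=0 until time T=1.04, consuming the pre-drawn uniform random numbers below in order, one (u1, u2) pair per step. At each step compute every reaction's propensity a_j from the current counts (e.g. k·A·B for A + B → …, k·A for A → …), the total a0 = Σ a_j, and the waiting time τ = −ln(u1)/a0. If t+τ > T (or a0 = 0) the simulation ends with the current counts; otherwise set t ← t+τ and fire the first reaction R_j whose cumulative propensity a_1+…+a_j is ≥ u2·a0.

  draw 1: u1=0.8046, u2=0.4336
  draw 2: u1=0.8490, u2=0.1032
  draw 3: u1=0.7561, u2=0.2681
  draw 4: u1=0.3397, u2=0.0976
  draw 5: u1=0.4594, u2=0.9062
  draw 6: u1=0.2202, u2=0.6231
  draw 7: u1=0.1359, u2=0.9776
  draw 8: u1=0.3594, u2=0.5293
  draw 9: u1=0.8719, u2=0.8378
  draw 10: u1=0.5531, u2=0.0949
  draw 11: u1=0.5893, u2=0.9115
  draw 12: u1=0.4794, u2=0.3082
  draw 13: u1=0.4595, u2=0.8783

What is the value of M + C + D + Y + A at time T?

Check how each reaction changes W = M + C + D + Y + A (weight of products minus weight of reactants):
R1: M + C -> 2 Y: (1·2) − (1·1 + 1·1) = 2 − 2 = 0
R2: M + Y -> 2 C: (1·2) − (1·1 + 1·1) = 2 − 2 = 0
R3: C -> M: (1·1) − (1·1) = 1 − 1 = 0
R4: C -> D: (1·1) − (1·1) = 1 − 1 = 0
Every reaction leaves W unchanged, so W is conserved and no simulation is needed: W(T) = W(0) = 6 + 6 + 2 + 9 + 7 = 30

Value at T = 30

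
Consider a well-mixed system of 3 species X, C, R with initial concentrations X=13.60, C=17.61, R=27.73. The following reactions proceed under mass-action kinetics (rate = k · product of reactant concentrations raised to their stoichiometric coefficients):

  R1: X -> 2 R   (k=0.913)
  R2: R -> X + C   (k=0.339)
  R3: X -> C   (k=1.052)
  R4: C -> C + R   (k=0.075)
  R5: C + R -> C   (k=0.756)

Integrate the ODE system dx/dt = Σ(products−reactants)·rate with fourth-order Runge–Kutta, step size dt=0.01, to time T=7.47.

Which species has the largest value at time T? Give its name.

Dominant species at T: C

RK4 with dt=0.01: 747 steps to T=7.47. Trajectory (selected grid times):
t=0.00: X=13.60 C=17.61 R=27.73
t=0.83: X=2.91 C=24.69 R=0.41
t=1.66: X=0.60 C=26.03 R=0.16
t=2.49: X=0.13 C=26.34 R=0.11
t=3.32: X=0.04 C=26.43 R=0.10
t=4.15: X=0.02 C=26.49 R=0.10
t=4.98: X=0.02 C=26.53 R=0.10
t=5.81: X=0.02 C=26.57 R=0.10
t=6.64: X=0.02 C=26.62 R=0.10
t=7.47: X=0.02 C=26.66 R=0.10
At T=7.47: X=0.02 C=26.66 R=0.10; the largest is C.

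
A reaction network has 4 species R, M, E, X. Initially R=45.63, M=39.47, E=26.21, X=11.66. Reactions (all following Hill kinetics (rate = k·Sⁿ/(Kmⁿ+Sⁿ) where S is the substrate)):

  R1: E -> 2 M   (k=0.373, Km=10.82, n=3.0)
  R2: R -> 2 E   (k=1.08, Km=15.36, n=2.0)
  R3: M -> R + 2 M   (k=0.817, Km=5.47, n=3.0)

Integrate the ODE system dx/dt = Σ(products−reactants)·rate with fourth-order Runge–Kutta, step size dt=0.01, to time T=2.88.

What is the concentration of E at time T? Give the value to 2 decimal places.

RK4 with dt=0.01: 288 steps to T=2.88. Trajectory (selected grid times):
t=0.00: R=45.63 M=39.47 E=26.21 X=11.66
t=0.32: R=45.58 M=39.95 E=26.72 X=11.66
t=0.64: R=45.53 M=40.44 E=27.23 X=11.66
t=0.96: R=45.48 M=40.93 E=27.74 X=11.66
t=1.28: R=45.43 M=41.41 E=28.24 X=11.66
t=1.60: R=45.38 M=41.90 E=28.75 X=11.66
t=1.92: R=45.33 M=42.39 E=29.26 X=11.66
t=2.24: R=45.28 M=42.87 E=29.76 X=11.66
t=2.56: R=45.24 M=43.36 E=30.27 X=11.66
t=2.88: R=45.19 M=43.85 E=30.77 X=11.66
Read off E at T=2.88: 30.77

E at T = 30.77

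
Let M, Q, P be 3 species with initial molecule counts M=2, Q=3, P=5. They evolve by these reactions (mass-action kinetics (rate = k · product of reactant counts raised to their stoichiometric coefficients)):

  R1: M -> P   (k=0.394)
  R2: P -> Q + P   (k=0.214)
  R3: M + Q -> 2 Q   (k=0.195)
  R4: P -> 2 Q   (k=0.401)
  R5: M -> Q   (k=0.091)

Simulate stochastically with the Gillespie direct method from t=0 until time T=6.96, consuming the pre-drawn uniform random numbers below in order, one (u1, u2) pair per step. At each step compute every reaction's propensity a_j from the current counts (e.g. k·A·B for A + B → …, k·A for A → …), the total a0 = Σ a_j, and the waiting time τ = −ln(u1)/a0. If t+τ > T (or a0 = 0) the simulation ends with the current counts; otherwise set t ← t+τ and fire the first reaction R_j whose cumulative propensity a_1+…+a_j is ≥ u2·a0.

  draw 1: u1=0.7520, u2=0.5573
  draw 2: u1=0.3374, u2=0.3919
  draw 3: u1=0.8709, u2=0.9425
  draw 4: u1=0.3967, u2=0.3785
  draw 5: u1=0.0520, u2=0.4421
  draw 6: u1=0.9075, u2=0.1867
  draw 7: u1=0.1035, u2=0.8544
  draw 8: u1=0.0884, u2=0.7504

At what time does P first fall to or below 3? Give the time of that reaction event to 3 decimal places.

Threshold first reached at t = 0.726

t=0.000: M=2 Q=3 P=5
Draw 1: a1=0.788, a2=1.070, a3=1.170, a4=2.005, a5=0.182, a0=5.215; τ=−ln(0.7520)/5.215=0.055 → t=0.055; u2·a0=0.5573·5.215=2.906; a1+a2=1.858 < 2.906 ≤ a1+…+a3=3.028 → R3 fires; M=1 Q=4 P=5
Draw 2: a1=0.394, a2=1.070, a3=0.780, a4=2.005, a5=0.091, a0=4.340; τ=−ln(0.3374)/4.340=0.250 → t=0.305; u2·a0=0.3919·4.340=1.701; a1+a2=1.464 < 1.701 ≤ a1+…+a3=2.244 → R3 fires; M=0 Q=5 P=5
Draw 3: a1=0.000, a2=1.070, a3=0.000, a4=2.005, a5=0.000, a0=3.075; τ=−ln(0.8709)/3.075=0.045 → t=0.350; u2·a0=0.9425·3.075=2.898; a1+…+a3=1.070 < 2.898 ≤ a1+…+a4=3.075 → R4 fires; M=0 Q=7 P=4
Draw 4: a1=0.000, a2=0.856, a3=0.000, a4=1.604, a5=0.000, a0=2.460; τ=−ln(0.3967)/2.460=0.376 → t=0.726; u2·a0=0.3785·2.460=0.931; a1+…+a3=0.856 < 0.931 ≤ a1+…+a4=2.460 → R4 fires; M=0 Q=9 P=3
Draw 5: a1=0.000, a2=0.642, a3=0.000, a4=1.203, a5=0.000, a0=1.845; τ=−ln(0.0520)/1.845=1.602 → t=2.328; u2·a0=0.4421·1.845=0.816; a1+…+a3=0.642 < 0.816 ≤ a1+…+a4=1.845 → R4 fires; M=0 Q=11 P=2
Draw 6: a1=0.000, a2=0.428, a3=0.000, a4=0.802, a5=0.000, a0=1.230; τ=−ln(0.9075)/1.230=0.079 → t=2.407; u2·a0=0.1867·1.230=0.230; a1=0.000 < 0.230 ≤ a1+a2=0.428 → R2 fires; M=0 Q=12 P=2
Draw 7: a1=0.000, a2=0.428, a3=0.000, a4=0.802, a5=0.000, a0=1.230; τ=−ln(0.1035)/1.230=1.844 → t=4.251; u2·a0=0.8544·1.230=1.051; a1+…+a3=0.428 < 1.051 ≤ a1+…+a4=1.230 → R4 fires; M=0 Q=14 P=1
Draw 8: a1=0.000, a2=0.214, a3=0.000, a4=0.401, a5=0.000, a0=0.615; τ=−ln(0.0884)/0.615=3.945 → t=8.196 > T=6.96: stop.
P first becomes ≤ 3 when it reaches 3 at the event at t=0.726.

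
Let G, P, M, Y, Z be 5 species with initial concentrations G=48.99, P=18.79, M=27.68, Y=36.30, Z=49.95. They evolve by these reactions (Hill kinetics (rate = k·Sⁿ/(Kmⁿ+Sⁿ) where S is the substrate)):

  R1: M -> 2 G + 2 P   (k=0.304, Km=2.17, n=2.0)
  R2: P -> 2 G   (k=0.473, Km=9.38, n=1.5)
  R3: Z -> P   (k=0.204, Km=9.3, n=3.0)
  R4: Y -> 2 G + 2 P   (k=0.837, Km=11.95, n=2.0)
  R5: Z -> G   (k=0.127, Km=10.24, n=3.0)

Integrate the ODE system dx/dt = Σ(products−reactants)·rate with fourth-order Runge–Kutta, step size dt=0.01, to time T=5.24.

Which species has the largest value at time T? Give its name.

RK4 with dt=0.01: 524 steps to T=5.24. Trajectory (selected grid times):
t=0.00: G=48.99 P=18.79 M=27.68 Y=36.30 Z=49.95
t=0.58: G=50.70 P=19.93 M=27.50 Y=35.86 Z=49.76
t=1.16: G=52.41 P=21.06 M=27.33 Y=35.43 Z=49.57
t=1.75: G=54.16 P=22.20 M=27.15 Y=34.98 Z=49.38
t=2.33: G=55.89 P=23.32 M=26.98 Y=34.55 Z=49.18
t=2.91: G=57.62 P=24.44 M=26.80 Y=34.12 Z=48.99
t=3.49: G=59.35 P=25.55 M=26.63 Y=33.68 Z=48.80
t=4.08: G=61.12 P=26.67 M=26.45 Y=33.25 Z=48.61
t=4.66: G=62.86 P=27.77 M=26.27 Y=32.82 Z=48.42
t=5.24: G=64.60 P=28.86 M=26.10 Y=32.39 Z=48.23
At T=5.24: G=64.60 P=28.86 M=26.10 Y=32.39 Z=48.23; the largest is G.

Dominant species at T: G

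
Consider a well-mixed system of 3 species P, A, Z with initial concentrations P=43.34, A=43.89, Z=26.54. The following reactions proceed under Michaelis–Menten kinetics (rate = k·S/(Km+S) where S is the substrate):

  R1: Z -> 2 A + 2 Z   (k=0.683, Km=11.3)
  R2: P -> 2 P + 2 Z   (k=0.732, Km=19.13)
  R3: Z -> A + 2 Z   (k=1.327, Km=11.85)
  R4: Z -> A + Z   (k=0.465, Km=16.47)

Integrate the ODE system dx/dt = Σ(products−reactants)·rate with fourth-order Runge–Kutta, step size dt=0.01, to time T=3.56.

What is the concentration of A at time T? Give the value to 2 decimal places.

RK4 with dt=0.01: 356 steps to T=3.56. Trajectory (selected grid times):
t=0.00: P=43.34 A=43.89 Z=26.54
t=0.40: P=43.54 A=44.76 Z=27.51
t=0.79: P=43.74 A=45.62 Z=28.46
t=1.19: P=43.95 A=46.51 Z=29.44
t=1.58: P=44.14 A=47.38 Z=30.40
t=1.98: P=44.35 A=48.28 Z=31.39
t=2.37: P=44.55 A=49.17 Z=32.37
t=2.77: P=44.75 A=50.10 Z=33.37
t=3.16: P=44.95 A=51.00 Z=34.35
t=3.56: P=45.16 A=51.94 Z=35.37
Read off A at T=3.56: 51.94

A at T = 51.94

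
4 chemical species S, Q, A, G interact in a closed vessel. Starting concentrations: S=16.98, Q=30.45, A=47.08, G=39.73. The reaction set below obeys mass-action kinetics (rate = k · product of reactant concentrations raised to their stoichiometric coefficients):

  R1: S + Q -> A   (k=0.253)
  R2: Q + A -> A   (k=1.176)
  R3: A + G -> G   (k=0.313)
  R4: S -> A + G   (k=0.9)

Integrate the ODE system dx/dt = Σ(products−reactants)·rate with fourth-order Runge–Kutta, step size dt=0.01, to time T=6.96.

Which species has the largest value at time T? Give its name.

Dominant species at T: G

RK4 with dt=0.01: 696 steps to T=6.96. Trajectory (selected grid times):
t=0.00: S=16.98 Q=30.45 A=47.08 G=39.73
t=0.77: S=7.14 Q=0.02 A=0.48 G=46.97
t=1.55: S=3.53 Q=0.01 A=0.21 G=50.56
t=2.32: S=1.76 Q=0.00 A=0.10 G=52.33
t=3.09: S=0.88 Q=0.00 A=0.05 G=53.21
t=3.87: S=0.44 Q=0.00 A=0.02 G=53.65
t=4.64: S=0.22 Q=0.00 A=0.01 G=53.87
t=5.41: S=0.11 Q=0.00 A=0.01 G=53.98
t=6.19: S=0.05 Q=0.00 A=0.00 G=54.04
t=6.96: S=0.03 Q=0.00 A=0.00 G=54.06
At T=6.96: S=0.03 Q=0.00 A=0.00 G=54.06; the largest is G.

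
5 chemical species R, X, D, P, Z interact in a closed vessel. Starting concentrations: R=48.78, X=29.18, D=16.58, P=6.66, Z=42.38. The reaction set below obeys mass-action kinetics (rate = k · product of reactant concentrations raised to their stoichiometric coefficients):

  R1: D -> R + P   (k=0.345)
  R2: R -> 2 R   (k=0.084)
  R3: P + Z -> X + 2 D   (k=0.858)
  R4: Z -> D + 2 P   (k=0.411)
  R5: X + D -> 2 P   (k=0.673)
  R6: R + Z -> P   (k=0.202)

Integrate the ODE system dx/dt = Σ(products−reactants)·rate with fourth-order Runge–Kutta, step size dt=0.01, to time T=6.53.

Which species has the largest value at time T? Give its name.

RK4 with dt=0.01: 653 steps to T=6.53. Trajectory (selected grid times):
t=0.00: R=48.78 X=29.18 D=16.58 P=6.66 Z=42.38
t=0.73: R=44.07 X=0.01 D=13.39 P=112.52 Z=0.00
t=1.45: R=49.86 X=0.00 D=10.44 P=115.49 Z=0.00
t=2.18: R=55.41 X=0.00 D=8.11 P=117.81 Z=0.00
t=2.90: R=60.71 X=0.00 D=6.33 P=119.60 Z=0.00
t=3.63: R=66.00 X=0.00 D=4.92 P=121.00 Z=0.00
t=4.35: R=71.24 X=0.00 D=3.84 P=122.09 Z=0.00
t=5.08: R=76.62 X=0.00 D=2.98 P=122.94 Z=0.00
t=5.80: R=82.08 X=0.00 D=2.33 P=123.60 Z=0.00
t=6.53: R=87.80 X=0.00 D=1.81 P=124.12 Z=0.00
At T=6.53: R=87.80 X=0.00 D=1.81 P=124.12 Z=0.00; the largest is P.

Dominant species at T: P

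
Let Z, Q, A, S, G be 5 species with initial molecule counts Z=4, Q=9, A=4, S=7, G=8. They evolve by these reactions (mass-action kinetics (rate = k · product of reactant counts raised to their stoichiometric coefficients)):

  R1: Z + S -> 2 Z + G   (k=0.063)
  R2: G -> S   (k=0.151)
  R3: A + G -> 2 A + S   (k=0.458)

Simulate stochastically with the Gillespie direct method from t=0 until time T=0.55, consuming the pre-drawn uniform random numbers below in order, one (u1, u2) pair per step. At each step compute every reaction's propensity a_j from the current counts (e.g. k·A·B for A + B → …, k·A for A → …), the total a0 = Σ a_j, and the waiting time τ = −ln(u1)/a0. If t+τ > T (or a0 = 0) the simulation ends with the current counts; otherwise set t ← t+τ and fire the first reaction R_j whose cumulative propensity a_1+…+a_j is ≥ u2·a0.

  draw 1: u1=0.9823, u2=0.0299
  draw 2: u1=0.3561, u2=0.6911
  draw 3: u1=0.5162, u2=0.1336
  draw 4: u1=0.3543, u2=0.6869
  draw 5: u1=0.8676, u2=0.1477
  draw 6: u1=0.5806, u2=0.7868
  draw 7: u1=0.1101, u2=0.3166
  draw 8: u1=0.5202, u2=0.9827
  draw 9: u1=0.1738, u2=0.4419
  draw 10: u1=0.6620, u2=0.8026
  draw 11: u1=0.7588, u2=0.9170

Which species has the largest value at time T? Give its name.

Dominant species at T: S

t=0.000: Z=4 Q=9 A=4 S=7 G=8
Draw 1: a1=1.764, a2=1.208, a3=14.656, a0=17.628; τ=−ln(0.9823)/17.628=0.001 → t=0.001; u2·a0=0.0299·17.628=0.527 ≤ a1=1.764 → R1 fires; Z=5 Q=9 A=4 S=6 G=9
Draw 2: a1=1.890, a2=1.359, a3=16.488, a0=19.737; τ=−ln(0.3561)/19.737=0.052 → t=0.053; u2·a0=0.6911·19.737=13.640; a1+a2=3.249 < 13.640 ≤ a1+…+a3=19.737 → R3 fires; Z=5 Q=9 A=5 S=7 G=8
Draw 3: a1=2.205, a2=1.208, a3=18.320, a0=21.733; τ=−ln(0.5162)/21.733=0.030 → t=0.084; u2·a0=0.1336·21.733=2.904; a1=2.205 < 2.904 ≤ a1+a2=3.413 → R2 fires; Z=5 Q=9 A=5 S=8 G=7
Draw 4: a1=2.520, a2=1.057, a3=16.030, a0=19.607; τ=−ln(0.3543)/19.607=0.053 → t=0.137; u2·a0=0.6869·19.607=13.468; a1+a2=3.577 < 13.468 ≤ a1+…+a3=19.607 → R3 fires; Z=5 Q=9 A=6 S=9 G=6
Draw 5: a1=2.835, a2=0.906, a3=16.488, a0=20.229; τ=−ln(0.8676)/20.229=0.007 → t=0.144; u2·a0=0.1477·20.229=2.988; a1=2.835 < 2.988 ≤ a1+a2=3.741 → R2 fires; Z=5 Q=9 A=6 S=10 G=5
Draw 6: a1=3.150, a2=0.755, a3=13.740, a0=17.645; τ=−ln(0.5806)/17.645=0.031 → t=0.175; u2·a0=0.7868·17.645=13.883; a1+a2=3.905 < 13.883 ≤ a1+…+a3=17.645 → R3 fires; Z=5 Q=9 A=7 S=11 G=4
Draw 7: a1=3.465, a2=0.604, a3=12.824, a0=16.893; τ=−ln(0.1101)/16.893=0.131 → t=0.305; u2·a0=0.3166·16.893=5.348; a1+a2=4.069 < 5.348 ≤ a1+…+a3=16.893 → R3 fires; Z=5 Q=9 A=8 S=12 G=3
Draw 8: a1=3.780, a2=0.453, a3=10.992, a0=15.225; τ=−ln(0.5202)/15.225=0.043 → t=0.348; u2·a0=0.9827·15.225=14.962; a1+a2=4.233 < 14.962 ≤ a1+…+a3=15.225 → R3 fires; Z=5 Q=9 A=9 S=13 G=2
Draw 9: a1=4.095, a2=0.302, a3=8.244, a0=12.641; τ=−ln(0.1738)/12.641=0.138 → t=0.486; u2·a0=0.4419·12.641=5.586; a1+a2=4.397 < 5.586 ≤ a1+…+a3=12.641 → R3 fires; Z=5 Q=9 A=10 S=14 G=1
Draw 10: a1=4.410, a2=0.151, a3=4.580, a0=9.141; τ=−ln(0.6620)/9.141=0.045 → t=0.532; u2·a0=0.8026·9.141=7.337; a1+a2=4.561 < 7.337 ≤ a1+…+a3=9.141 → R3 fires; Z=5 Q=9 A=11 S=15 G=0
Draw 11: a1=4.725, a2=0.000, a3=0.000, a0=4.725; τ=−ln(0.7588)/4.725=0.058 → t=0.590 > T=0.55: stop.
At T=0.55: Z=5 Q=9 A=11 S=15 G=0; the largest is S.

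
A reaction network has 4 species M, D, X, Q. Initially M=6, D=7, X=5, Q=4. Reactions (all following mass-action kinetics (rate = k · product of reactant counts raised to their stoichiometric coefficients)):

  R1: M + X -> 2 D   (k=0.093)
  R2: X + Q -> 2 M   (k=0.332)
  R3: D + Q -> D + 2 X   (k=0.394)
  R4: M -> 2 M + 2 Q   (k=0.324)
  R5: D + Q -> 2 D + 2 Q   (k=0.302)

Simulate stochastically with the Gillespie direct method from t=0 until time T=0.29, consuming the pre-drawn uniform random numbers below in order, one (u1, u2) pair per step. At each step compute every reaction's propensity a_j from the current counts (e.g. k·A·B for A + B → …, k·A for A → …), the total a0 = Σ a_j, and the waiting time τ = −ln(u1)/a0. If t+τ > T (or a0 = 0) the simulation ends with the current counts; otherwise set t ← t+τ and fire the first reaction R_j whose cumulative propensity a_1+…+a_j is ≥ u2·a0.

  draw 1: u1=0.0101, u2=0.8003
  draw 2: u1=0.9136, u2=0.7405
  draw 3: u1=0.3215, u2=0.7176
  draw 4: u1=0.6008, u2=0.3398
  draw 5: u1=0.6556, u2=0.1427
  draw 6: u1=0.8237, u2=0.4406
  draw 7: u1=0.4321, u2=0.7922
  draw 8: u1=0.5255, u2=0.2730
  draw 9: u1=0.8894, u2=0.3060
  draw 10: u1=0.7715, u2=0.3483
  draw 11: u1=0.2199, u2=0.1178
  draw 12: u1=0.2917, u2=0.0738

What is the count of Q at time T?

Q at T = 2

t=0.000: M=6 D=7 X=5 Q=4
Draw 1: a1=2.790, a2=6.640, a3=11.032, a4=1.944, a5=8.456, a0=30.862; τ=−ln(0.0101)/30.862=0.149 → t=0.149; u2·a0=0.8003·30.862=24.699; a1+…+a4=22.406 < 24.699 ≤ a1+…+a5=30.862 → R5 fires; M=6 D=8 X=5 Q=5
Draw 2: a1=2.790, a2=8.300, a3=15.760, a4=1.944, a5=12.080, a0=40.874; τ=−ln(0.9136)/40.874=0.002 → t=0.151; u2·a0=0.7405·40.874=30.267; a1+…+a4=28.794 < 30.267 ≤ a1+…+a5=40.874 → R5 fires; M=6 D=9 X=5 Q=6
Draw 3: a1=2.790, a2=9.960, a3=21.276, a4=1.944, a5=16.308, a0=52.278; τ=−ln(0.3215)/52.278=0.022 → t=0.173; u2·a0=0.7176·52.278=37.515; a1+…+a4=35.970 < 37.515 ≤ a1+…+a5=52.278 → R5 fires; M=6 D=10 X=5 Q=7
Draw 4: a1=2.790, a2=11.620, a3=27.580, a4=1.944, a5=21.140, a0=65.074; τ=−ln(0.6008)/65.074=0.008 → t=0.181; u2·a0=0.3398·65.074=22.112; a1+a2=14.410 < 22.112 ≤ a1+…+a3=41.990 → R3 fires; M=6 D=10 X=7 Q=6
Draw 5: a1=3.906, a2=13.944, a3=23.640, a4=1.944, a5=18.120, a0=61.554; τ=−ln(0.6556)/61.554=0.007 → t=0.188; u2·a0=0.1427·61.554=8.784; a1=3.906 < 8.784 ≤ a1+a2=17.850 → R2 fires; M=8 D=10 X=6 Q=5
Draw 6: a1=4.464, a2=9.960, a3=19.700, a4=2.592, a5=15.100, a0=51.816; τ=−ln(0.8237)/51.816=0.004 → t=0.191; u2·a0=0.4406·51.816=22.830; a1+a2=14.424 < 22.830 ≤ a1+…+a3=34.124 → R3 fires; M=8 D=10 X=8 Q=4
Draw 7: a1=5.952, a2=10.624, a3=15.760, a4=2.592, a5=12.080, a0=47.008; τ=−ln(0.4321)/47.008=0.018 → t=0.209; u2·a0=0.7922·47.008=37.240; a1+…+a4=34.928 < 37.240 ≤ a1+…+a5=47.008 → R5 fires; M=8 D=11 X=8 Q=5
Draw 8: a1=5.952, a2=13.280, a3=21.670, a4=2.592, a5=16.610, a0=60.104; τ=−ln(0.5255)/60.104=0.011 → t=0.220; u2·a0=0.2730·60.104=16.408; a1=5.952 < 16.408 ≤ a1+a2=19.232 → R2 fires; M=10 D=11 X=7 Q=4
Draw 9: a1=6.510, a2=9.296, a3=17.336, a4=3.240, a5=13.288, a0=49.670; τ=−ln(0.8894)/49.670=0.002 → t=0.222; u2·a0=0.3060·49.670=15.199; a1=6.510 < 15.199 ≤ a1+a2=15.806 → R2 fires; M=12 D=11 X=6 Q=3
Draw 10: a1=6.696, a2=5.976, a3=13.002, a4=3.888, a5=9.966, a0=39.528; τ=−ln(0.7715)/39.528=0.007 → t=0.229; u2·a0=0.3483·39.528=13.768; a1+a2=12.672 < 13.768 ≤ a1+…+a3=25.674 → R3 fires; M=12 D=11 X=8 Q=2
Draw 11: a1=8.928, a2=5.312, a3=8.668, a4=3.888, a5=6.644, a0=33.440; τ=−ln(0.2199)/33.440=0.045 → t=0.274; u2·a0=0.1178·33.440=3.939 ≤ a1=8.928 → R1 fires; M=11 D=13 X=7 Q=2
Draw 12: a1=7.161, a2=4.648, a3=10.244, a4=3.564, a5=7.852, a0=33.469; τ=−ln(0.2917)/33.469=0.037 → t=0.311 > T=0.29: stop.
Read off Q at T=0.29: 2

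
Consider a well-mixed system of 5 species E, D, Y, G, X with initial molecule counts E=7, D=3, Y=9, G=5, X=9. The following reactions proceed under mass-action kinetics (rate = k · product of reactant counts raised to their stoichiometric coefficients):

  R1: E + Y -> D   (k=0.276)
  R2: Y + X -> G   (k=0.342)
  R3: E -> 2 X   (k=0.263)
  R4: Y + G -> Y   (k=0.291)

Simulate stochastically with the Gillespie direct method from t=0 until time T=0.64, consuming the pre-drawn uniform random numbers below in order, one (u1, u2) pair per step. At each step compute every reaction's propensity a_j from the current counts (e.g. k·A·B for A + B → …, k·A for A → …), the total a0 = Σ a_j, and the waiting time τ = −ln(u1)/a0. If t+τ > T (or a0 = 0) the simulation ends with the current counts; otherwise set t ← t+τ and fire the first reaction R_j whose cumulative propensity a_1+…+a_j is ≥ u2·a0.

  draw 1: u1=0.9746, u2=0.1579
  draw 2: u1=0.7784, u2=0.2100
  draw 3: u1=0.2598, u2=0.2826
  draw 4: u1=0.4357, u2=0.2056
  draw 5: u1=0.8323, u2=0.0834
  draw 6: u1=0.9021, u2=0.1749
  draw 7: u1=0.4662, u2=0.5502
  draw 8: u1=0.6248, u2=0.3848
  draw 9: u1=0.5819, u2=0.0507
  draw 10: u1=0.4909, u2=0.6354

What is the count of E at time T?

E at T = 2

t=0.000: E=7 D=3 Y=9 G=5 X=9
Draw 1: a1=17.388, a2=27.702, a3=1.841, a4=13.095, a0=60.026; τ=−ln(0.9746)/60.026=0.000 → t=0.000; u2·a0=0.1579·60.026=9.478 ≤ a1=17.388 → R1 fires; E=6 D=4 Y=8 G=5 X=9
Draw 2: a1=13.248, a2=24.624, a3=1.578, a4=11.640, a0=51.090; τ=−ln(0.7784)/51.090=0.005 → t=0.005; u2·a0=0.2100·51.090=10.729 ≤ a1=13.248 → R1 fires; E=5 D=5 Y=7 G=5 X=9
Draw 3: a1=9.660, a2=21.546, a3=1.315, a4=10.185, a0=42.706; τ=−ln(0.2598)/42.706=0.032 → t=0.037; u2·a0=0.2826·42.706=12.069; a1=9.660 < 12.069 ≤ a1+a2=31.206 → R2 fires; E=5 D=5 Y=6 G=6 X=8
Draw 4: a1=8.280, a2=16.416, a3=1.315, a4=10.476, a0=36.487; τ=−ln(0.4357)/36.487=0.023 → t=0.060; u2·a0=0.2056·36.487=7.502 ≤ a1=8.280 → R1 fires; E=4 D=6 Y=5 G=6 X=8
Draw 5: a1=5.520, a2=13.680, a3=1.052, a4=8.730, a0=28.982; τ=−ln(0.8323)/28.982=0.006 → t=0.066; u2·a0=0.0834·28.982=2.417 ≤ a1=5.520 → R1 fires; E=3 D=7 Y=4 G=6 X=8
Draw 6: a1=3.312, a2=10.944, a3=0.789, a4=6.984, a0=22.029; τ=−ln(0.9021)/22.029=0.005 → t=0.071; u2·a0=0.1749·22.029=3.853; a1=3.312 < 3.853 ≤ a1+a2=14.256 → R2 fires; E=3 D=7 Y=3 G=7 X=7
Draw 7: a1=2.484, a2=7.182, a3=0.789, a4=6.111, a0=16.566; τ=−ln(0.4662)/16.566=0.046 → t=0.117; u2·a0=0.5502·16.566=9.115; a1=2.484 < 9.115 ≤ a1+a2=9.666 → R2 fires; E=3 D=7 Y=2 G=8 X=6
Draw 8: a1=1.656, a2=4.104, a3=0.789, a4=4.656, a0=11.205; τ=−ln(0.6248)/11.205=0.042 → t=0.159; u2·a0=0.3848·11.205=4.312; a1=1.656 < 4.312 ≤ a1+a2=5.760 → R2 fires; E=3 D=7 Y=1 G=9 X=5
Draw 9: a1=0.828, a2=1.710, a3=0.789, a4=2.619, a0=5.946; τ=−ln(0.5819)/5.946=0.091 → t=0.250; u2·a0=0.0507·5.946=0.301 ≤ a1=0.828 → R1 fires; E=2 D=8 Y=0 G=9 X=5
Draw 10: a1=0.000, a2=0.000, a3=0.526, a4=0.000, a0=0.526; τ=−ln(0.4909)/0.526=1.353 → t=1.602 > T=0.64: stop.
Read off E at T=0.64: 2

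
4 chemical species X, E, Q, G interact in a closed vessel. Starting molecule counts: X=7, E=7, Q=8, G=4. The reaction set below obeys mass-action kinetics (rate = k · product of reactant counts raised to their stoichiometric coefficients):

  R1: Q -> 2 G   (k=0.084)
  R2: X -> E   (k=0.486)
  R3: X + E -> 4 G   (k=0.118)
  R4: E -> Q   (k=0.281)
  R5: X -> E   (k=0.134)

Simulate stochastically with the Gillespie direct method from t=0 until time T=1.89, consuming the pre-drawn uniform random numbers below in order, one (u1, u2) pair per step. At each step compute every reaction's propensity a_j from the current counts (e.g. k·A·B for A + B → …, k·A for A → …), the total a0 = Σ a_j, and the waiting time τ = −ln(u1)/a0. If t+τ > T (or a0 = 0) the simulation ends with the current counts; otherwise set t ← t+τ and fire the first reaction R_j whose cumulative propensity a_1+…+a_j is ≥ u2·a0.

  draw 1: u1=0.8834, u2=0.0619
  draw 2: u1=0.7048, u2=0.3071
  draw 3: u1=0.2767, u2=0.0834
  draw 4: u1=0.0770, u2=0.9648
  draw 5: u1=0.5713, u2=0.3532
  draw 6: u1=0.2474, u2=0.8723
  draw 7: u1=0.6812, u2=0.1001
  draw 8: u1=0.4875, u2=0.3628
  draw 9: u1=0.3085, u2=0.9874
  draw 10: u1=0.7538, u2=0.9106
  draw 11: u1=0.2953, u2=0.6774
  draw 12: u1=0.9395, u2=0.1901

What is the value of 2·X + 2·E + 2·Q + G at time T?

Value at T = 48

Check how each reaction changes W = 2·X + 2·E + 2·Q + G (weight of products minus weight of reactants):
R1: Q -> 2 G: (1·2) − (2·1) = 2 − 2 = 0
R2: X -> E: (2·1) − (2·1) = 2 − 2 = 0
R3: X + E -> 4 G: (1·4) − (2·1 + 2·1) = 4 − 4 = 0
R4: E -> Q: (2·1) − (2·1) = 2 − 2 = 0
R5: X -> E: (2·1) − (2·1) = 2 − 2 = 0
Every reaction leaves W unchanged, so W is conserved and no simulation is needed: W(T) = W(0) = 2·7 + 2·7 + 2·8 + 4 = 48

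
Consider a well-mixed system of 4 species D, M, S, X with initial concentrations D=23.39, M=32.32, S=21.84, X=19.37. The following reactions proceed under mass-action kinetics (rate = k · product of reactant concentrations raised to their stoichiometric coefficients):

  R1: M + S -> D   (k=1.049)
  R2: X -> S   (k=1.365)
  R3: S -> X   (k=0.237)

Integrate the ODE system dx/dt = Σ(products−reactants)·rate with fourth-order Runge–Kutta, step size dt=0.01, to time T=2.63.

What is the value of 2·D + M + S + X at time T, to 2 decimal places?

Check how each reaction changes W = 2·D + M + S + X (weight of products minus weight of reactants):
R1: M + S -> D: (2·1) − (1·1 + 1·1) = 2 − 2 = 0
R2: X -> S: (1·1) − (1·1) = 1 − 1 = 0
R3: S -> X: (1·1) − (1·1) = 1 − 1 = 0
Every reaction leaves W unchanged, so W is conserved and no simulation is needed: W(T) = W(0) = 2·23.39 + 32.32 + 21.84 + 19.37 = 120.31

Value at T = 120.31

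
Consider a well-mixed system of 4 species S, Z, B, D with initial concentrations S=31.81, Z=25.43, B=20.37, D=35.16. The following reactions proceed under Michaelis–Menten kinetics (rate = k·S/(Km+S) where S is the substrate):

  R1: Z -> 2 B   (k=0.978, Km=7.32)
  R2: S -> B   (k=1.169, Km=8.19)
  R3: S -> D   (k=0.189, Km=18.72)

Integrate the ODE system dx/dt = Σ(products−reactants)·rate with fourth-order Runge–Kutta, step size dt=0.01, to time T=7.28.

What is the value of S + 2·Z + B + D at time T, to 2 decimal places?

Value at T = 138.20

Check how each reaction changes W = S + 2·Z + B + D (weight of products minus weight of reactants):
R1: Z -> 2 B: (1·2) − (2·1) = 2 − 2 = 0
R2: S -> B: (1·1) − (1·1) = 1 − 1 = 0
R3: S -> D: (1·1) − (1·1) = 1 − 1 = 0
Every reaction leaves W unchanged, so W is conserved and no simulation is needed: W(T) = W(0) = 31.81 + 2·25.43 + 20.37 + 35.16 = 138.20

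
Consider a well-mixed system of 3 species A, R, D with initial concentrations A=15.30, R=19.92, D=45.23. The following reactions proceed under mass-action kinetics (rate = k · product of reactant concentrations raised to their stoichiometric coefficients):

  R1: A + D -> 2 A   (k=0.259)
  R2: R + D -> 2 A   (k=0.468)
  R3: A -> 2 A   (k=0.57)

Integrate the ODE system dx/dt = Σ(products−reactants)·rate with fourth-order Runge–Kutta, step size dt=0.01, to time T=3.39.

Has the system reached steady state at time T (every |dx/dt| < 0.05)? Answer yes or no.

Steady state at T: no

RK4 with dt=0.01: 339 steps to T=3.39. Trajectory (selected grid times):
t=0.00: A=15.30 R=19.92 D=45.23
t=0.38: A=90.52 R=5.79 D=0.01
t=0.75: A=111.79 R=5.79 D=0.00
t=1.13: A=138.83 R=5.79 D=0.00
t=1.51: A=172.40 R=5.79 D=0.00
t=1.88: A=212.88 R=5.79 D=0.00
t=2.26: A=264.36 R=5.79 D=0.00
t=2.64: A=328.30 R=5.79 D=0.00
t=3.01: A=405.38 R=5.79 D=0.00
t=3.39: A=503.42 R=5.79 D=0.00
Rates at T: R1=0.0000, R2=0.0000, R3=286.9501
dx/dt at T (Σ net stoichiometry × rate): A=+286.9501, R=-0.0000, D=-0.0000
Largest |dx/dt| is |+286.9501| (A) ≥ 0.05 → not steady.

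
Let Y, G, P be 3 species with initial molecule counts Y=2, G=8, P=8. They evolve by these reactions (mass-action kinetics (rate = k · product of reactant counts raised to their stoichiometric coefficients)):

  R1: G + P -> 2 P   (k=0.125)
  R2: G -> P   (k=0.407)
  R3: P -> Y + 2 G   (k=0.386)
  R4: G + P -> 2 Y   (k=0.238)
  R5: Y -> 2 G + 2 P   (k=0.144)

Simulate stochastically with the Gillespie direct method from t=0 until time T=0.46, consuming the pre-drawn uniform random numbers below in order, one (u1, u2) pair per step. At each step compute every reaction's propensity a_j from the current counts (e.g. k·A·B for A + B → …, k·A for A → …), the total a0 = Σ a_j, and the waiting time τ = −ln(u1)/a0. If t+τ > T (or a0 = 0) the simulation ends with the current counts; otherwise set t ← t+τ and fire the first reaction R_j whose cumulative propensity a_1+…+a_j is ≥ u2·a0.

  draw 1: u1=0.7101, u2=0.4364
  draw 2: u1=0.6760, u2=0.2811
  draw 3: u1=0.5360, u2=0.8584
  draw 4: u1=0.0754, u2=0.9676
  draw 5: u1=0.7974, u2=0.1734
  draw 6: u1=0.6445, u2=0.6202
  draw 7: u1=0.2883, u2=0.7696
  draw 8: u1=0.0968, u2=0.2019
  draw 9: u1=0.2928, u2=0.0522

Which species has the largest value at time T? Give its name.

t=0.000: Y=2 G=8 P=8
Draw 1: a1=8.000, a2=3.256, a3=3.088, a4=15.232, a5=0.288, a0=29.864; τ=−ln(0.7101)/29.864=0.011 → t=0.011; u2·a0=0.4364·29.864=13.033; a1+a2=11.256 < 13.033 ≤ a1+…+a3=14.344 → R3 fires; Y=3 G=10 P=7
Draw 2: a1=8.750, a2=4.070, a3=2.702, a4=16.660, a5=0.432, a0=32.614; τ=−ln(0.6760)/32.614=0.012 → t=0.023; u2·a0=0.2811·32.614=9.168; a1=8.750 < 9.168 ≤ a1+a2=12.820 → R2 fires; Y=3 G=9 P=8
Draw 3: a1=9.000, a2=3.663, a3=3.088, a4=17.136, a5=0.432, a0=33.319; τ=−ln(0.5360)/33.319=0.019 → t=0.042; u2·a0=0.8584·33.319=28.601; a1+…+a3=15.751 < 28.601 ≤ a1+…+a4=32.887 → R4 fires; Y=5 G=8 P=7
Draw 4: a1=7.000, a2=3.256, a3=2.702, a4=13.328, a5=0.720, a0=27.006; τ=−ln(0.0754)/27.006=0.096 → t=0.138; u2·a0=0.9676·27.006=26.131; a1+…+a3=12.958 < 26.131 ≤ a1+…+a4=26.286 → R4 fires; Y=7 G=7 P=6
Draw 5: a1=5.250, a2=2.849, a3=2.316, a4=9.996, a5=1.008, a0=21.419; τ=−ln(0.7974)/21.419=0.011 → t=0.148; u2·a0=0.1734·21.419=3.714 ≤ a1=5.250 → R1 fires; Y=7 G=6 P=7
Draw 6: a1=5.250, a2=2.442, a3=2.702, a4=9.996, a5=1.008, a0=21.398; τ=−ln(0.6445)/21.398=0.021 → t=0.169; u2·a0=0.6202·21.398=13.271; a1+…+a3=10.394 < 13.271 ≤ a1+…+a4=20.390 → R4 fires; Y=9 G=5 P=6
Draw 7: a1=3.750, a2=2.035, a3=2.316, a4=7.140, a5=1.296, a0=16.537; τ=−ln(0.2883)/16.537=0.075 → t=0.244; u2·a0=0.7696·16.537=12.727; a1+…+a3=8.101 < 12.727 ≤ a1+…+a4=15.241 → R4 fires; Y=11 G=4 P=5
Draw 8: a1=2.500, a2=1.628, a3=1.930, a4=4.760, a5=1.584, a0=12.402; τ=−ln(0.0968)/12.402=0.188 → t=0.432; u2·a0=0.2019·12.402=2.504; a1=2.500 < 2.504 ≤ a1+a2=4.128 → R2 fires; Y=11 G=3 P=6
Draw 9: a1=2.250, a2=1.221, a3=2.316, a4=4.284, a5=1.584, a0=11.655; τ=−ln(0.2928)/11.655=0.105 → t=0.538 > T=0.46: stop.
At T=0.46: Y=11 G=3 P=6; the largest is Y.

Dominant species at T: Y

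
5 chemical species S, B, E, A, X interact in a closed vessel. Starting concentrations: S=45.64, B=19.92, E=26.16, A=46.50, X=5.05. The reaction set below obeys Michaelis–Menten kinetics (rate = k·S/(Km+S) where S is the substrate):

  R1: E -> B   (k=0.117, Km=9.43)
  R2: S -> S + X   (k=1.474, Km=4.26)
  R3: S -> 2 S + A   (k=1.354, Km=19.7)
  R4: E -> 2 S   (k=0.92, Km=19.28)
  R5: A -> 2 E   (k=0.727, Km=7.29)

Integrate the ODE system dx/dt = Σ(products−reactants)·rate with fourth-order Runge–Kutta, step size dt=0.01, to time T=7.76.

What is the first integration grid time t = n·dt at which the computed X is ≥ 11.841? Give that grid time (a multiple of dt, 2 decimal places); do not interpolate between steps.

RK4 with dt=0.01: 776 steps to T=7.76. Trajectory (selected grid times):
t=0.00: S=45.64 B=19.92 E=26.16 A=46.50 X=5.05
t=0.86: S=47.37 B=19.99 E=26.71 A=46.78 X=6.21
t=1.72: S=49.12 B=20.07 E=27.26 A=47.06 X=7.38
t=2.59: S=50.91 B=20.14 E=27.81 A=47.36 X=8.56
t=3.45: S=52.69 B=20.22 E=28.34 A=47.66 X=9.73
t=4.31: S=54.49 B=20.30 E=28.88 A=47.97 X=10.90
t=4.99: S=55.92 B=20.36 E=29.30 A=48.22 X=11.83
t=5.00: S=55.94 B=20.36 E=29.31 A=48.22 X=11.85
t=5.17: S=56.30 B=20.37 E=29.42 A=48.29 X=12.08
t=6.04: S=58.15 B=20.45 E=29.95 A=48.61 X=13.27
t=6.90: S=59.99 B=20.53 E=30.48 A=48.94 X=14.46
t=7.76: S=61.84 B=20.60 E=31.01 A=49.28 X=15.64
X(4.99)=11.834 < 11.841 but X(5.00)=11.848 ≥ 11.841, so the first grid time is t=5.00.

Threshold first reached at t = 5.00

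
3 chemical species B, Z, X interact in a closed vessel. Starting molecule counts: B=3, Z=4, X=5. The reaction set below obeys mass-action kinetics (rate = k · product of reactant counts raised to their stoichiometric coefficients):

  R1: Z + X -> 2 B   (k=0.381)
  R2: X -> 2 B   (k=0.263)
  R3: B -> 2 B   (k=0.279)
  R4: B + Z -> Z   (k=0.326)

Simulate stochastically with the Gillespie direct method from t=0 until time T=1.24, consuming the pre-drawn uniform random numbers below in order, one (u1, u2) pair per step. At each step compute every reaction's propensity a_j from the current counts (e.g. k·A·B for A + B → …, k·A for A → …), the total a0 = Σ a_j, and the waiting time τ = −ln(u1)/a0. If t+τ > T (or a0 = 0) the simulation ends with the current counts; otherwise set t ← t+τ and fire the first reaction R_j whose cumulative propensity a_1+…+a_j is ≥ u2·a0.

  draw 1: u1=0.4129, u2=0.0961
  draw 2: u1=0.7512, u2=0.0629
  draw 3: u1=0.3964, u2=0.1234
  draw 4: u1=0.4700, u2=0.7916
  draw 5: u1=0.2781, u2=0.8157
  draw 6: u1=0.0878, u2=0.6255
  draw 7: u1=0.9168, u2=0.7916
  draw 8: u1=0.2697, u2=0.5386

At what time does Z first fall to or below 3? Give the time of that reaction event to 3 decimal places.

Threshold first reached at t = 0.065

t=0.000: B=3 Z=4 X=5
Draw 1: a1=7.620, a2=1.315, a3=0.837, a4=3.912, a0=13.684; τ=−ln(0.4129)/13.684=0.065 → t=0.065; u2·a0=0.0961·13.684=1.315 ≤ a1=7.620 → R1 fires; B=5 Z=3 X=4
Draw 2: a1=4.572, a2=1.052, a3=1.395, a4=4.890, a0=11.909; τ=−ln(0.7512)/11.909=0.024 → t=0.089; u2·a0=0.0629·11.909=0.749 ≤ a1=4.572 → R1 fires; B=7 Z=2 X=3
Draw 3: a1=2.286, a2=0.789, a3=1.953, a4=4.564, a0=9.592; τ=−ln(0.3964)/9.592=0.096 → t=0.185; u2·a0=0.1234·9.592=1.184 ≤ a1=2.286 → R1 fires; B=9 Z=1 X=2
Draw 4: a1=0.762, a2=0.526, a3=2.511, a4=2.934, a0=6.733; τ=−ln(0.4700)/6.733=0.112 → t=0.297; u2·a0=0.7916·6.733=5.330; a1+…+a3=3.799 < 5.330 ≤ a1+…+a4=6.733 → R4 fires; B=8 Z=1 X=2
Draw 5: a1=0.762, a2=0.526, a3=2.232, a4=2.608, a0=6.128; τ=−ln(0.2781)/6.128=0.209 → t=0.506; u2·a0=0.8157·6.128=4.999; a1+…+a3=3.520 < 4.999 ≤ a1+…+a4=6.128 → R4 fires; B=7 Z=1 X=2
Draw 6: a1=0.762, a2=0.526, a3=1.953, a4=2.282, a0=5.523; τ=−ln(0.0878)/5.523=0.440 → t=0.947; u2·a0=0.6255·5.523=3.455; a1+…+a3=3.241 < 3.455 ≤ a1+…+a4=5.523 → R4 fires; B=6 Z=1 X=2
Draw 7: a1=0.762, a2=0.526, a3=1.674, a4=1.956, a0=4.918; τ=−ln(0.9168)/4.918=0.018 → t=0.964; u2·a0=0.7916·4.918=3.893; a1+…+a3=2.962 < 3.893 ≤ a1+…+a4=4.918 → R4 fires; B=5 Z=1 X=2
Draw 8: a1=0.762, a2=0.526, a3=1.395, a4=1.630, a0=4.313; τ=−ln(0.2697)/4.313=0.304 → t=1.268 > T=1.24: stop.
Z first becomes ≤ 3 when it reaches 3 at the event at t=0.065.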